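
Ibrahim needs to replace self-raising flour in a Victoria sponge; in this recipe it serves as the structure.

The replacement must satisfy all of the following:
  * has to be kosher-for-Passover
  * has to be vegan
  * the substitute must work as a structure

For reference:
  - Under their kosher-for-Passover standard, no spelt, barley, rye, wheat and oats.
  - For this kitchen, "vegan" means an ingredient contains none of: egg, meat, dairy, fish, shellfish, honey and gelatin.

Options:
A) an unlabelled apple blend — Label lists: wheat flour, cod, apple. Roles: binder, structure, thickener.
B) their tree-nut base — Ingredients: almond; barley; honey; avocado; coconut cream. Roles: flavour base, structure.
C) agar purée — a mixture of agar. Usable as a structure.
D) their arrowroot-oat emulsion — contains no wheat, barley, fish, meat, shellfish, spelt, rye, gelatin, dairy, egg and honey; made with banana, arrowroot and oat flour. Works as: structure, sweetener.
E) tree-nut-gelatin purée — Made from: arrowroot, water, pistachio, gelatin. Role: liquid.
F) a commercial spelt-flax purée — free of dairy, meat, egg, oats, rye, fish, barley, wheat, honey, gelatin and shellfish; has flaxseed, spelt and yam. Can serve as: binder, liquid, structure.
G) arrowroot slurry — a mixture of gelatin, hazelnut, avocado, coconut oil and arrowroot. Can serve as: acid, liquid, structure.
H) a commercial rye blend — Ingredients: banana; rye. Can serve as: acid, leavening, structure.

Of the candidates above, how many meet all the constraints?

A: has wheat flour, so not kosher-for-Passover; has cod, so not vegan — reject
B: has barley, so not kosher-for-Passover; has honey, so not vegan — out
C: nothing on the exclusion list — valid
D: has oat flour, so not kosher-for-Passover — reject
E: not usable as a structure; has gelatin, so not vegan — reject
F: has spelt, so not kosher-for-Passover — reject
G: has gelatin, so not vegan — reject
H: has rye, so not kosher-for-Passover — out

1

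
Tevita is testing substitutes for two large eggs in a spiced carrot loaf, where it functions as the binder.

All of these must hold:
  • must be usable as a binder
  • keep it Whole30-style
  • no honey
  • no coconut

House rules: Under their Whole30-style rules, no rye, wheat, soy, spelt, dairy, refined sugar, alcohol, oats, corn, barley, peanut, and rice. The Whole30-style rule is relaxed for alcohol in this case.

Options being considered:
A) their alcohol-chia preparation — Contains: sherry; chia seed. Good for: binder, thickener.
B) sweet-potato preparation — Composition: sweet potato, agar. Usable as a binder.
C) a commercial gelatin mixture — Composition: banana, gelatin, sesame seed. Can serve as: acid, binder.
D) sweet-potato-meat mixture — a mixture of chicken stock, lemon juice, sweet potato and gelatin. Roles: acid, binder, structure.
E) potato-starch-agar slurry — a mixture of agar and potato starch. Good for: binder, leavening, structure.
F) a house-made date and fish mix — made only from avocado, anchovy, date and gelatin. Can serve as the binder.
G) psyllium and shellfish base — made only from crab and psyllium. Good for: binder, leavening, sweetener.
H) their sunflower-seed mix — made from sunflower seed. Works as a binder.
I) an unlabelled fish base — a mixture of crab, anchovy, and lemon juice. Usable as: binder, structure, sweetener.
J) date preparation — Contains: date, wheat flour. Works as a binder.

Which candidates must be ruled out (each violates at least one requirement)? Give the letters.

A: alcohol is permitted under the Whole30-style carve-out; nothing else excluded — keep
B: nothing on the exclusion list — valid
C: nothing on the exclusion list — OK
D: all constraints satisfied — valid
E: only potato starch and agar; none excluded — keep
F: all constraints satisfied — OK
G: works as a binder, no honey, no coconut — valid
H: only sunflower seed; none excluded — valid
I: all constraints satisfied — keep
J: has wheat flour, so not Whole30-style — no

J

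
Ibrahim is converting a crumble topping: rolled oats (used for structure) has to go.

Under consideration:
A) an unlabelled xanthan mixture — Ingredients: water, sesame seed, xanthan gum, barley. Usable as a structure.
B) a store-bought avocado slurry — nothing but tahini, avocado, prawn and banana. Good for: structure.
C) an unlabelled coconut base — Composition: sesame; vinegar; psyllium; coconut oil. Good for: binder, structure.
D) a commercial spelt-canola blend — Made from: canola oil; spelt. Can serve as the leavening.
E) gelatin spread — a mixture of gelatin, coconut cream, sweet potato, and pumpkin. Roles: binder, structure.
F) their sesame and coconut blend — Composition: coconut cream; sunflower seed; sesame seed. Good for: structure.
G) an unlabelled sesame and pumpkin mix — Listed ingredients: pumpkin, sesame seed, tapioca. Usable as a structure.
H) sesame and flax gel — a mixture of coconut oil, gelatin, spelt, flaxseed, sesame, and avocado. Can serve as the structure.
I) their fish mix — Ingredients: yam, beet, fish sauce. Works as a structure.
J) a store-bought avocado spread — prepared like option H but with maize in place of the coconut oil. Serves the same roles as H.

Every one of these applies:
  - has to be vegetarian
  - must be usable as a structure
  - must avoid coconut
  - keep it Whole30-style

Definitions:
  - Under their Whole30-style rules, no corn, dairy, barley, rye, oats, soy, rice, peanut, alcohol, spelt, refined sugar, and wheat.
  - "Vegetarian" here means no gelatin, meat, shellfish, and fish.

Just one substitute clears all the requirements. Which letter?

G

A: has barley, so not Whole30-style — no
B: has prawn, so not vegetarian — reject
C: has coconut oil, so not coconut-free — out
D: not usable as a structure; has spelt, so not Whole30-style — out
E: has gelatin, so not vegetarian; has coconut cream, so not coconut-free — reject
F: has coconut cream, so not coconut-free — out
G: nothing on the exclusion list — keep
H: has spelt, so not Whole30-style; has gelatin, so not vegetarian (and 1 more) — reject
I: has fish sauce, so not vegetarian — no
J: has maize, so not Whole30-style; has gelatin, so not vegetarian — reject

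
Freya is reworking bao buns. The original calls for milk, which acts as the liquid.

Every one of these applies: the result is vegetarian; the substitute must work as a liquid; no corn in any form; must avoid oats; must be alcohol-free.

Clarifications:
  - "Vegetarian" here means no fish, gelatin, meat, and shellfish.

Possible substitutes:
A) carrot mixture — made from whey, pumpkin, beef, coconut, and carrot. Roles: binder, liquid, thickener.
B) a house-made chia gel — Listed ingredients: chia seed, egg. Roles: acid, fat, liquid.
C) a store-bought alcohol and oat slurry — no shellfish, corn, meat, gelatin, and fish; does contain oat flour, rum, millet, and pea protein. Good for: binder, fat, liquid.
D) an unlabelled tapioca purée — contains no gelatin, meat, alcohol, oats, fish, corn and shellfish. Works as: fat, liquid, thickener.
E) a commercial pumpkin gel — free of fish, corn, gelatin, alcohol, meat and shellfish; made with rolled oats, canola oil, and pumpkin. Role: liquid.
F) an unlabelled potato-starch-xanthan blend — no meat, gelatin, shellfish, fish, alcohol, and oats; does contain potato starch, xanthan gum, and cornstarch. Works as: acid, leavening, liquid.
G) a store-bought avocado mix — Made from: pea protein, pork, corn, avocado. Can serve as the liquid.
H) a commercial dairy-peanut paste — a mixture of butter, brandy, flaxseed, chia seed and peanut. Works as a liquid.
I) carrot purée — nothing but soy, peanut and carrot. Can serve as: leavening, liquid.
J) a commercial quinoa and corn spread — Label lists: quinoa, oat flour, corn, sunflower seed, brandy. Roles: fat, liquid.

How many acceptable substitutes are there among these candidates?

A: has beef, so not vegetarian — out
B: only egg and chia seed; none excluded — keep
C: has rum, so not alcohol-free; has oat flour, so not oat-free — reject
D: nothing on the exclusion list — OK
E: has rolled oats, so not oat-free — reject
F: has cornstarch, so not corn-free — no
G: has pork, so not vegetarian; has corn, so not corn-free — no
H: has brandy, so not alcohol-free — no
I: works as a liquid, no alcohol, vegetarian — OK
J: has brandy, so not alcohol-free; has oat flour, so not oat-free (and 1 more) — reject

3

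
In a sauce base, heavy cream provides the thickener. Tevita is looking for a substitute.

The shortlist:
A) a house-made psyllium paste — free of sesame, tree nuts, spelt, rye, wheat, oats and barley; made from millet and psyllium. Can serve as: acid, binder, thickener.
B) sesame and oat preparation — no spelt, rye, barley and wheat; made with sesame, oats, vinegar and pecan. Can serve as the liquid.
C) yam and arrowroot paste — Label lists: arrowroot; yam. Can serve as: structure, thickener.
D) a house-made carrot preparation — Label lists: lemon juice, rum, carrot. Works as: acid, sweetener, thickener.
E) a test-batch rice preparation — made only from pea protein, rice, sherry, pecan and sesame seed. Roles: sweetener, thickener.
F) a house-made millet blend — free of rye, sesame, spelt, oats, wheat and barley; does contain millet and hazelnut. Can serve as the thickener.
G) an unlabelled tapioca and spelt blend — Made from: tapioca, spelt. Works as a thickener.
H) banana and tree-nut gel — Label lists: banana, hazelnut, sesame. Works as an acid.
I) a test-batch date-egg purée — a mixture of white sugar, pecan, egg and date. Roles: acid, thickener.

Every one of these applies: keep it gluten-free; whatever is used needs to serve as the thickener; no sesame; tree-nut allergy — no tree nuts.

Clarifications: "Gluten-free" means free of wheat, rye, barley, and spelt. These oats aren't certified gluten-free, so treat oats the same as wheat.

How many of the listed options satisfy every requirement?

A: works as a thickener, no tree nuts, no sesame — keep
B: not usable as a thickener; has oats, so not gluten-free (and 2 more) — no
C: only yam and arrowroot; none excluded — OK
D: nothing on the exclusion list — keep
E: has sesame seed, so not sesame-free; has pecan, so not tree-nut-free — no
F: has hazelnut, so not tree-nut-free — out
G: has spelt, so not gluten-free — no
H: not usable as a thickener; has sesame, so not sesame-free (and 1 more) — no
I: has pecan, so not tree-nut-free — no

3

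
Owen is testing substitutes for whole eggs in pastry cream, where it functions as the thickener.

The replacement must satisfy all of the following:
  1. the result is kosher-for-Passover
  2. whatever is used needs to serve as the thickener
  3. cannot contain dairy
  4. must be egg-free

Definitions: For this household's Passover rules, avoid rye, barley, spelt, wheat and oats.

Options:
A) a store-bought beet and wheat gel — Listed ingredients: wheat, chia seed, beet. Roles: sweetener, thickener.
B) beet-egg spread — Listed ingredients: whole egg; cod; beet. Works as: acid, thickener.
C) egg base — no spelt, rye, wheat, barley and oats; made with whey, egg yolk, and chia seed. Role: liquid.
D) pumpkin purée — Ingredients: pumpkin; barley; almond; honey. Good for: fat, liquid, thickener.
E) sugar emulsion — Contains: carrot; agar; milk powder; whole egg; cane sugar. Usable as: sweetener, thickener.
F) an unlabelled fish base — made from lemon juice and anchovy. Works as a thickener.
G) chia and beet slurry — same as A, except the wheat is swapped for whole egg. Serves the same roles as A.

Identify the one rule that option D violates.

usable as a thickener: satisfied
kosher-for-Passover: has barley — fails
egg-free: satisfied
dairy-free: satisfied

kosher-for-Passover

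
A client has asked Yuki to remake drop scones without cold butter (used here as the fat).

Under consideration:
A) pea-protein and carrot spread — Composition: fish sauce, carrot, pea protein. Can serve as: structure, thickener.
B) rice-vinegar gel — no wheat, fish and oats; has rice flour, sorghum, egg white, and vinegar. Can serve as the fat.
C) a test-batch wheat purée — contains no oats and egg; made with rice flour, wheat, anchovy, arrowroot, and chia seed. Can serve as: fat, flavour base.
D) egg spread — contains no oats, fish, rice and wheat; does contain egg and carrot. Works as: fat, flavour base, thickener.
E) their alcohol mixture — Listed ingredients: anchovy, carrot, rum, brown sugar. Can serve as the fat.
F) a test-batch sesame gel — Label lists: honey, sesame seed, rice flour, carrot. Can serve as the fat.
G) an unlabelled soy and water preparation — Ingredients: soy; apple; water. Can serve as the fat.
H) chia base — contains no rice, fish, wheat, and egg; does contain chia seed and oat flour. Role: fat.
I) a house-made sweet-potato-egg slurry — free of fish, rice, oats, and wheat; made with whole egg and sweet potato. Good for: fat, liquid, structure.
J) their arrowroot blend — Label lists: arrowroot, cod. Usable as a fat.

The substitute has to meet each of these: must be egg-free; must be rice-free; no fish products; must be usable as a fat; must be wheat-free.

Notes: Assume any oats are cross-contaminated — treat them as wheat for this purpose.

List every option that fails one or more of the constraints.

A: not usable as a fat; has fish sauce, so not fish-free — reject
B: has rice flour, so not rice-free; has egg white, so not egg-free — no
C: has anchovy, so not fish-free; has rice flour, so not rice-free (and 1 more) — no
D: has egg, so not egg-free — reject
E: has anchovy, so not fish-free — reject
F: has rice flour, so not rice-free — reject
G: all constraints satisfied — keep
H: has oat flour, so not wheat-free — reject
I: has whole egg, so not egg-free — reject
J: has cod, so not fish-free — reject

A, B, C, D, E, F, H, I, J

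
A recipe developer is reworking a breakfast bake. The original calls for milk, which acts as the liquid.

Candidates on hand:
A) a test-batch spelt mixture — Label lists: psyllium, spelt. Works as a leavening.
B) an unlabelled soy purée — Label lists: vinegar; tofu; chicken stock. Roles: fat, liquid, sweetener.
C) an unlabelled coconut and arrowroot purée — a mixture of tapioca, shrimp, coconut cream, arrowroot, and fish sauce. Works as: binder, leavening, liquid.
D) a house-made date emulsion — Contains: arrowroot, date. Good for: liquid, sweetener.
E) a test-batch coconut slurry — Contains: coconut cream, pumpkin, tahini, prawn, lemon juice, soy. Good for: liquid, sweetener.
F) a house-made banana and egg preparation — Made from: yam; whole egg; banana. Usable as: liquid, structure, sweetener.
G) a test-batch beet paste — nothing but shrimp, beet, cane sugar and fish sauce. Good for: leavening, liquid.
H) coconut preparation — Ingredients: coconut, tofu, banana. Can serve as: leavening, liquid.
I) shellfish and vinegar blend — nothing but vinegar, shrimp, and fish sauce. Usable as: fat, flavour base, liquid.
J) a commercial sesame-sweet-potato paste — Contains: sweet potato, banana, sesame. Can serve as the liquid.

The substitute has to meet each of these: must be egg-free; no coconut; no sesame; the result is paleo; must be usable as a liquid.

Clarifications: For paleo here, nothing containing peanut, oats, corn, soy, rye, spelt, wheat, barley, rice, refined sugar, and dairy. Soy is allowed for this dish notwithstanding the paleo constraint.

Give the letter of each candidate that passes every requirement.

B, D, I

A: not usable as a liquid; has spelt, so not paleo — no
B: soy is permitted under the paleo carve-out; nothing else excluded — OK
C: has coconut cream, so not coconut-free — no
D: only date and arrowroot; none excluded — valid
E: has coconut cream, so not coconut-free; has tahini, so not sesame-free — reject
F: has whole egg, so not egg-free — out
G: has cane sugar, so not paleo — out
H: has coconut, so not coconut-free — out
I: works as a liquid, no egg, no coconut — OK
J: has sesame, so not sesame-free — no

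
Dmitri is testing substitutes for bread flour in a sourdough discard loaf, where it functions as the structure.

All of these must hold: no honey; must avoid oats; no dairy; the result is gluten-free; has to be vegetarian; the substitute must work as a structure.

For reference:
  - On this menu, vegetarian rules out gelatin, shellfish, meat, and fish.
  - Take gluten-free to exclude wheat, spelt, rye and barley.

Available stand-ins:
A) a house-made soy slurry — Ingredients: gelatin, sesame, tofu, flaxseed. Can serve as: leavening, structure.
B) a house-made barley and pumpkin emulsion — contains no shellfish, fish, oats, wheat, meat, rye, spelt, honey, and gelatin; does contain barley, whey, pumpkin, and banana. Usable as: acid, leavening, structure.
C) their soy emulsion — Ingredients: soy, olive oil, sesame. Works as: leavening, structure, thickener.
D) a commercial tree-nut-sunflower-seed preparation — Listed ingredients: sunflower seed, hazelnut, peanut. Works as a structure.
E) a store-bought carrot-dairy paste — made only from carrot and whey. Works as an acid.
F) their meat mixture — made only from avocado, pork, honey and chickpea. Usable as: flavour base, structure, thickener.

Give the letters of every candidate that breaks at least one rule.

A: has gelatin, so not vegetarian — out
B: has barley, so not gluten-free; has whey, so not dairy-free — reject
C: vegetarian, no honey — OK
D: only peanut, hazelnut and sunflower seed; none excluded — valid
E: not usable as a structure; has whey, so not dairy-free — out
F: has pork, so not vegetarian; has honey, so not honey-free — no

A, B, E, F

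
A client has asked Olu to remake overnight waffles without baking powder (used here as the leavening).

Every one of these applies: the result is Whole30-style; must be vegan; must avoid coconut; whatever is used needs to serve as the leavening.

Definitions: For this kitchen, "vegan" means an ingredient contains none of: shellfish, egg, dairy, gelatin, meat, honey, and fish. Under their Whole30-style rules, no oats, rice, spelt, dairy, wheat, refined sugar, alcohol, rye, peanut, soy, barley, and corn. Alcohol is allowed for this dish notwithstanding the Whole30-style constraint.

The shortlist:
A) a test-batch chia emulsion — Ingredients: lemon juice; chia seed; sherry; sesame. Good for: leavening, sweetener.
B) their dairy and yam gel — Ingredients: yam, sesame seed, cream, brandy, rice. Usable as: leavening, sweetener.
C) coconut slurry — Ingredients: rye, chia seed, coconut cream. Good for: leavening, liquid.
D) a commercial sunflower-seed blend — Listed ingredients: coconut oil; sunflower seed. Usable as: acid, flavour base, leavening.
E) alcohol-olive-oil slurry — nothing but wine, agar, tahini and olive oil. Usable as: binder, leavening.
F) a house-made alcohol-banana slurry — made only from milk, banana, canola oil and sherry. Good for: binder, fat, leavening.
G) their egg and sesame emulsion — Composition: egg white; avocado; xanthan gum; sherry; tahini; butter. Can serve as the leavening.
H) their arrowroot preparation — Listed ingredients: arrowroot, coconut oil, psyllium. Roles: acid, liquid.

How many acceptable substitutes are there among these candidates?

A: alcohol is permitted under the Whole30-style carve-out; nothing else excluded — OK
B: has cream, so not vegan; has cream, so not Whole30-style — no
C: has rye, so not Whole30-style; has coconut cream, so not coconut-free — reject
D: has coconut oil, so not coconut-free — no
E: alcohol is permitted under the Whole30-style carve-out; nothing else excluded — valid
F: has milk, so not vegan; has milk, so not Whole30-style — no
G: has butter, so not vegan; has butter, so not Whole30-style — no
H: not usable as a leavening; has coconut oil, so not coconut-free — out

2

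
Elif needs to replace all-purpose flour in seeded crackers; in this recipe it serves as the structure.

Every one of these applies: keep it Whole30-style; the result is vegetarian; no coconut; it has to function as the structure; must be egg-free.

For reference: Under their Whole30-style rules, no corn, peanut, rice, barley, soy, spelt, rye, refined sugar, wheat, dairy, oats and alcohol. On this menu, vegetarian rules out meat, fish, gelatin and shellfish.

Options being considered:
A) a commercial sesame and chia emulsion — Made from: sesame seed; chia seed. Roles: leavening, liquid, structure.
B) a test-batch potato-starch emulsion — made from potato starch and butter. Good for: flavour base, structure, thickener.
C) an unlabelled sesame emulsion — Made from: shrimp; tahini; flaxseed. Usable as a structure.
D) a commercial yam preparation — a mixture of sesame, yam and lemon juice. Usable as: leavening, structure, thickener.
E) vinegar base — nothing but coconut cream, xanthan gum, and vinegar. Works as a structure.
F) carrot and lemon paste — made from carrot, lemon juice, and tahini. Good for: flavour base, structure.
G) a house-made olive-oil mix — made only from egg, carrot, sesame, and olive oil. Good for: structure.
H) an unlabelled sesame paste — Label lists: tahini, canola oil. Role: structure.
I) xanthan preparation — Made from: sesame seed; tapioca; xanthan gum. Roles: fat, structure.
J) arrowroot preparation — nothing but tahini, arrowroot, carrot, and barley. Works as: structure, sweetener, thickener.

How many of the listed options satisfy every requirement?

A: only sesame seed and chia seed; none excluded — keep
B: has butter, so not Whole30-style — out
C: has shrimp, so not vegetarian — reject
D: only sesame, yam, and lemon juice; none excluded — valid
E: has coconut cream, so not coconut-free — reject
F: works as a structure, no coconut, vegetarian — OK
G: has egg, so not egg-free — reject
H: every rule checks out — valid
I: only sesame seed, tapioca, and xanthan gum; none excluded — valid
J: has barley, so not Whole30-style — no

5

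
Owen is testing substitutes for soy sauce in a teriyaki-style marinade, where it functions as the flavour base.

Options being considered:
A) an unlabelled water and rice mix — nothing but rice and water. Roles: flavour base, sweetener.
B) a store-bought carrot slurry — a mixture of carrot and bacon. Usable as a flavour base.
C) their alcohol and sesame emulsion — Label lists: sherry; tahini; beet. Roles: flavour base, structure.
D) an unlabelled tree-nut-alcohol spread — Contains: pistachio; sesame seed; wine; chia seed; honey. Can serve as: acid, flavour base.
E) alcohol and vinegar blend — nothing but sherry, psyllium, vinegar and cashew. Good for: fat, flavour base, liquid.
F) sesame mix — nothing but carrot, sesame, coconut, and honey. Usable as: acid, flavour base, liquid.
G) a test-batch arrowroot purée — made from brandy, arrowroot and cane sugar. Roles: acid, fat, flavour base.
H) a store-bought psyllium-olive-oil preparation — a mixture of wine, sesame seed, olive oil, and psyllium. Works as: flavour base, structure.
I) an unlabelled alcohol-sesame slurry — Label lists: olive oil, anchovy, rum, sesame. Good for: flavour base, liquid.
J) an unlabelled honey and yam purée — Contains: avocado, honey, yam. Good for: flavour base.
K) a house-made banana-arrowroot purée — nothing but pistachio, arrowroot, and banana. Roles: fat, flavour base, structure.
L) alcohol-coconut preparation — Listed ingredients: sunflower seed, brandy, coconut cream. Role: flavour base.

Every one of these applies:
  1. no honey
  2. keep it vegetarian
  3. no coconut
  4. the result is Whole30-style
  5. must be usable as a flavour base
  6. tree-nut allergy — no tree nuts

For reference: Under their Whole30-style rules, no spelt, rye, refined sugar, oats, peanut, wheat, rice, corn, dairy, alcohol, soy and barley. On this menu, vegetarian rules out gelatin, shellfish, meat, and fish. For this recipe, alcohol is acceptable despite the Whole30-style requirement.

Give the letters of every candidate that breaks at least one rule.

A, B, D, E, F, G, I, J, K, L

A: has rice, so not Whole30-style — out
B: has bacon, so not vegetarian — out
C: alcohol is permitted under the Whole30-style carve-out; nothing else excluded — valid
D: has honey, so not honey-free; has pistachio, so not tree-nut-free — out
E: has cashew, so not tree-nut-free — out
F: has honey, so not honey-free; has coconut, so not coconut-free — reject
G: has cane sugar, so not Whole30-style — no
H: alcohol is permitted under the Whole30-style carve-out; nothing else excluded — valid
I: has anchovy, so not vegetarian — reject
J: has honey, so not honey-free — out
K: has pistachio, so not tree-nut-free — no
L: has coconut cream, so not coconut-free — out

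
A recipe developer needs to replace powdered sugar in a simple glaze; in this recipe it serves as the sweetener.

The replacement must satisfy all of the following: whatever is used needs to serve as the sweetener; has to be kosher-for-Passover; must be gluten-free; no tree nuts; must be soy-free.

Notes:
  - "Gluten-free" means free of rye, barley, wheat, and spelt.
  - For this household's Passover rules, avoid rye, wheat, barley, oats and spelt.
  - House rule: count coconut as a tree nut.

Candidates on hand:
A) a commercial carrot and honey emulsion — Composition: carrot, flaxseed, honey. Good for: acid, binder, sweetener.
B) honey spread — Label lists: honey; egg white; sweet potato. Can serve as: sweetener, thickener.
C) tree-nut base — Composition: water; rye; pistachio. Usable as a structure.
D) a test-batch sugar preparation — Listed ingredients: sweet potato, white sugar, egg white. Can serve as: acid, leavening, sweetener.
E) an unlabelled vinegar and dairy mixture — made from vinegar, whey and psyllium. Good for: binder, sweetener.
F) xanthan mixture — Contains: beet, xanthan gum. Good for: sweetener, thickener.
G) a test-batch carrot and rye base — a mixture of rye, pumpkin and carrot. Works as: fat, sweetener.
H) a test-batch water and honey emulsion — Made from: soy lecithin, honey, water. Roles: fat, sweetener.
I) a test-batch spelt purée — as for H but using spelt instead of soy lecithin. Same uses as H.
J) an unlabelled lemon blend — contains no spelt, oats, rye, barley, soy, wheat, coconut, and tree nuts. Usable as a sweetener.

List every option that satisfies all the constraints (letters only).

A: only honey, flaxseed, and carrot; none excluded — OK
B: all constraints satisfied — valid
C: not usable as a sweetener; has rye, so not gluten-free (and 2 more) — out
D: nothing on the exclusion list — valid
E: works as a sweetener, kosher-for-Passover, no soy — valid
F: kosher-for-Passover, gluten-free — keep
G: has rye, so not gluten-free; has rye, so not kosher-for-Passover — out
H: has soy lecithin, so not soy-free — no
I: has spelt, so not gluten-free; has spelt, so not kosher-for-Passover — reject
J: works as a sweetener, gluten-free, no soy — OK

A, B, D, E, F, J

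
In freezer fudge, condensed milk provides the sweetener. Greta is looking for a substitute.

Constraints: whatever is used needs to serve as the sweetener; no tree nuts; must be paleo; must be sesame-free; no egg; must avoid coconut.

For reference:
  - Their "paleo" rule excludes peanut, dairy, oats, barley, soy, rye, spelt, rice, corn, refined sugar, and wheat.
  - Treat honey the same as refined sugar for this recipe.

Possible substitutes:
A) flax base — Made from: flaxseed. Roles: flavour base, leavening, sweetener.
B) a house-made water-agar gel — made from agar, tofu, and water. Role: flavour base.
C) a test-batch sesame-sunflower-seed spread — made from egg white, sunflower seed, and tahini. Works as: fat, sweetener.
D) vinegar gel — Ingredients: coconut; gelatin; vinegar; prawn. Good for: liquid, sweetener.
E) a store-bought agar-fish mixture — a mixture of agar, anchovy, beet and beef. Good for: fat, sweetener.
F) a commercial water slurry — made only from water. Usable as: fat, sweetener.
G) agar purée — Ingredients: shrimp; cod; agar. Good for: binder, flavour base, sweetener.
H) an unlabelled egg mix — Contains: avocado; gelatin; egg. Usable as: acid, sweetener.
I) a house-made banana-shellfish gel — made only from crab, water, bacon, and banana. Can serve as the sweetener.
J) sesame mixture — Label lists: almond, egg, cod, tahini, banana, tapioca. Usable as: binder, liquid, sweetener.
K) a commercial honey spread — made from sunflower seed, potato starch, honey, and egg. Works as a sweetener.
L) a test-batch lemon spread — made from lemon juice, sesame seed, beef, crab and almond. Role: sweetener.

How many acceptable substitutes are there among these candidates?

A: works as a sweetener, no sesame, no egg — OK
B: not usable as a sweetener; has tofu, so not paleo — reject
C: has tahini, so not sesame-free; has egg white, so not egg-free — reject
D: has coconut, so not coconut-free — reject
E: works as a sweetener, no coconut, no egg — OK
F: every rule checks out — valid
G: all constraints satisfied — keep
H: has egg, so not egg-free — out
I: bacon and crab etc. — none of it excluded — OK
J: has tahini, so not sesame-free; has egg, so not egg-free (and 1 more) — reject
K: has honey, so not paleo; has egg, so not egg-free — out
L: has sesame seed, so not sesame-free; has almond, so not tree-nut-free — out

5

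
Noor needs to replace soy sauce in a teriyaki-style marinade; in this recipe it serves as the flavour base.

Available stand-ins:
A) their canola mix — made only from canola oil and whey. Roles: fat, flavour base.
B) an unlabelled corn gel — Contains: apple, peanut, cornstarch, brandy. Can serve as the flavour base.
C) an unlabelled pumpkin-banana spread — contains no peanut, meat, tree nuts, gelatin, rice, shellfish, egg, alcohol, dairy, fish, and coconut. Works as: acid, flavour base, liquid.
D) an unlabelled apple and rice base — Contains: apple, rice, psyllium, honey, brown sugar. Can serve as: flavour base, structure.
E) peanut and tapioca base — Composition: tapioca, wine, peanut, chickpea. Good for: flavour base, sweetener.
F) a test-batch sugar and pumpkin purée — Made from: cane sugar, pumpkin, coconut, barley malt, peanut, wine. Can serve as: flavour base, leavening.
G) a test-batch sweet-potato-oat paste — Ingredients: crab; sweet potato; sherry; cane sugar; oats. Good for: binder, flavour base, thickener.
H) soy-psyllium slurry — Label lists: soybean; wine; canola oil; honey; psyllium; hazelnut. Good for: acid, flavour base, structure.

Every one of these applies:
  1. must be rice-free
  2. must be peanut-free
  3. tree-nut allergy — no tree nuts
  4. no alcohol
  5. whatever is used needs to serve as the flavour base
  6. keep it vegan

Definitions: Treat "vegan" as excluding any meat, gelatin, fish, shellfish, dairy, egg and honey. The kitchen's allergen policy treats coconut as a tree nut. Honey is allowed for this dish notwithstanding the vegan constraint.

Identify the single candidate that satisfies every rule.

A: has whey, so not vegan — reject
B: has brandy, so not alcohol-free; has peanut, so not peanut-free — no
C: vegan, no rice — OK
D: has rice, so not rice-free — out
E: has wine, so not alcohol-free; has peanut, so not peanut-free — no
F: has wine, so not alcohol-free; has peanut, so not peanut-free (and 1 more) — no
G: has crab, so not vegan; has sherry, so not alcohol-free — reject
H: has wine, so not alcohol-free; has hazelnut, so not tree-nut-free — out

C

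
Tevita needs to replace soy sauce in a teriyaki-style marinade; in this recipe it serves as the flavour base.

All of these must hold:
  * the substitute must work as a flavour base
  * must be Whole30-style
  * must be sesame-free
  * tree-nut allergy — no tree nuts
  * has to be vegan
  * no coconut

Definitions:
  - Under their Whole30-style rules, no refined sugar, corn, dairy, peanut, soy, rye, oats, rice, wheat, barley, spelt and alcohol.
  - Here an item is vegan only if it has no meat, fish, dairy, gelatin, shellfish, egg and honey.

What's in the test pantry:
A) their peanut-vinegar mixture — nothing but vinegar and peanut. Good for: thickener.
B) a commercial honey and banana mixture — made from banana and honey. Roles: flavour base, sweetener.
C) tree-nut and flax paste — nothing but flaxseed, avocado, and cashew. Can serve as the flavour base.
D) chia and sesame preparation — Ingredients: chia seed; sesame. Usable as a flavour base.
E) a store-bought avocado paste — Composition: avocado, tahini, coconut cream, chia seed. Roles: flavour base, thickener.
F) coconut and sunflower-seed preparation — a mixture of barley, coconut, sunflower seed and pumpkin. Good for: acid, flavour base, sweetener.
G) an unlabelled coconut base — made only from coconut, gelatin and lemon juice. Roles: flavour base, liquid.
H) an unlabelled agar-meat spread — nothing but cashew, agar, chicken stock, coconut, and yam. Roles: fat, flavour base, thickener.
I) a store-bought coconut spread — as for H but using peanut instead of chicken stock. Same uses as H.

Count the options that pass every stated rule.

0

A: not usable as a flavour base; has peanut, so not Whole30-style — out
B: has honey, so not vegan — out
C: has cashew, so not tree-nut-free — reject
D: has sesame, so not sesame-free — reject
E: has tahini, so not sesame-free; has coconut cream, so not coconut-free — reject
F: has barley, so not Whole30-style; has coconut, so not coconut-free — out
G: has gelatin, so not vegan; has coconut, so not coconut-free — no
H: has chicken stock, so not vegan; has cashew, so not tree-nut-free (and 1 more) — no
I: has peanut, so not Whole30-style; has cashew, so not tree-nut-free (and 1 more) — no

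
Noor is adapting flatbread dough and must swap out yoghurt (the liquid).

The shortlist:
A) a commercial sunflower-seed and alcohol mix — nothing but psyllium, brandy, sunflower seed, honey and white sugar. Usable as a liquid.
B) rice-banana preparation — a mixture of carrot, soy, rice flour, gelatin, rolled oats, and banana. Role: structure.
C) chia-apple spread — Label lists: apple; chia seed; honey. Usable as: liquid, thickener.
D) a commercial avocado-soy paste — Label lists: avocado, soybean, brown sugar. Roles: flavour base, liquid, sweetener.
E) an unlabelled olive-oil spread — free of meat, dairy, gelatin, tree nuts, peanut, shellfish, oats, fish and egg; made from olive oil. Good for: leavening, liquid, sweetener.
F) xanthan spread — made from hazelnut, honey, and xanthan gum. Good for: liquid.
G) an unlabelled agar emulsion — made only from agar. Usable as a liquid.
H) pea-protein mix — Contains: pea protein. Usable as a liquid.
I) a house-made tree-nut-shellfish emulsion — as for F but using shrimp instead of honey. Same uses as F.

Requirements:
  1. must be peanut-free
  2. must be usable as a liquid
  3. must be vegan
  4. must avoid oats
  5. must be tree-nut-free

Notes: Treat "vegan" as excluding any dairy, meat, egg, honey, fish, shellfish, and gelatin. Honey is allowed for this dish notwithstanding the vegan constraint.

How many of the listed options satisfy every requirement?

A: honey is permitted under the vegan carve-out; nothing else excluded — OK
B: not usable as a liquid; has gelatin, so not vegan (and 1 more) — out
C: honey is permitted under the vegan carve-out; nothing else excluded — valid
D: all constraints satisfied — OK
E: works as a liquid, no oats, vegan — keep
F: has hazelnut, so not tree-nut-free — reject
G: nothing on the exclusion list — OK
H: every rule checks out — keep
I: has shrimp, so not vegan; has hazelnut, so not tree-nut-free — out

6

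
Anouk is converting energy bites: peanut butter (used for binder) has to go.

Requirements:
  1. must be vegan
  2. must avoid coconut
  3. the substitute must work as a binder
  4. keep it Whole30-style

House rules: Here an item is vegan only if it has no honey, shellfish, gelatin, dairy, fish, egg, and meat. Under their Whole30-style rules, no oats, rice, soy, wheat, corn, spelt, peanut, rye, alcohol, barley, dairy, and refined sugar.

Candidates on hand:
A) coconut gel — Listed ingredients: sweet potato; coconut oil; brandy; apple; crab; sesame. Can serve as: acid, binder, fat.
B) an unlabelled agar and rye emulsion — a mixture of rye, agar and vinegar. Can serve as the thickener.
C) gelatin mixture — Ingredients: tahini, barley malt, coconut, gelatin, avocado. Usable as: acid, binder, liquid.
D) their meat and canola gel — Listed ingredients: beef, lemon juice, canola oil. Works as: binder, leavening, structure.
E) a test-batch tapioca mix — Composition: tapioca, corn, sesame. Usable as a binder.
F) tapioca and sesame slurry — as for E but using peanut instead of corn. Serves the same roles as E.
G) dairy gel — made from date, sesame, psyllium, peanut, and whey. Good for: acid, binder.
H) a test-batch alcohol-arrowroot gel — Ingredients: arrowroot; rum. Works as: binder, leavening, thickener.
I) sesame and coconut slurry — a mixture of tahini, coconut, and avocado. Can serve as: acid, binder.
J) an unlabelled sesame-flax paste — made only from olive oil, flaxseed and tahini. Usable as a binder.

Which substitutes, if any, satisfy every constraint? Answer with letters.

J

A: has crab, so not vegan; has brandy, so not Whole30-style (and 1 more) — reject
B: not usable as a binder; has rye, so not Whole30-style — reject
C: has gelatin, so not vegan; has barley malt, so not Whole30-style (and 1 more) — no
D: has beef, so not vegan — no
E: has corn, so not Whole30-style — reject
F: has peanut, so not Whole30-style — out
G: has whey, so not vegan; has whey, so not Whole30-style — out
H: has rum, so not Whole30-style — out
I: has coconut, so not coconut-free — reject
J: vegan, no coconut — keep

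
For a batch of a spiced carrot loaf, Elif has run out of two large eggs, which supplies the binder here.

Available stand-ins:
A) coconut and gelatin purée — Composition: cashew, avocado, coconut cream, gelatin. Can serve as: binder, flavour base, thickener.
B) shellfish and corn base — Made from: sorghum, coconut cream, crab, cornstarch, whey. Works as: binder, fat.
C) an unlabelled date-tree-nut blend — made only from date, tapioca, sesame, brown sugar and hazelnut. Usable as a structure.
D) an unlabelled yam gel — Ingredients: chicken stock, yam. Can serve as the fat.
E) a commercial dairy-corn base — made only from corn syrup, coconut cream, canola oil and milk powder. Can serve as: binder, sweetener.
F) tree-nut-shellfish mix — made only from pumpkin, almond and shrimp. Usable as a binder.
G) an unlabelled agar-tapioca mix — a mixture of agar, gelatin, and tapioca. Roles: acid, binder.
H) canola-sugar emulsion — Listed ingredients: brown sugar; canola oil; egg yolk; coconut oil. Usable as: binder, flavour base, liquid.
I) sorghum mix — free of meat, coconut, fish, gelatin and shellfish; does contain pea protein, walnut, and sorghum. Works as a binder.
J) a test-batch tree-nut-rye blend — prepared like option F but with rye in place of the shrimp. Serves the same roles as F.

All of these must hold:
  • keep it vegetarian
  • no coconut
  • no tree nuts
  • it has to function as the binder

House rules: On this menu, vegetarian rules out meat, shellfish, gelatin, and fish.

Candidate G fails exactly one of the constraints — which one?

vegetarian

usable as a binder: satisfied
vegetarian: has gelatin — fails
coconut-free: satisfied
tree-nut-free: satisfied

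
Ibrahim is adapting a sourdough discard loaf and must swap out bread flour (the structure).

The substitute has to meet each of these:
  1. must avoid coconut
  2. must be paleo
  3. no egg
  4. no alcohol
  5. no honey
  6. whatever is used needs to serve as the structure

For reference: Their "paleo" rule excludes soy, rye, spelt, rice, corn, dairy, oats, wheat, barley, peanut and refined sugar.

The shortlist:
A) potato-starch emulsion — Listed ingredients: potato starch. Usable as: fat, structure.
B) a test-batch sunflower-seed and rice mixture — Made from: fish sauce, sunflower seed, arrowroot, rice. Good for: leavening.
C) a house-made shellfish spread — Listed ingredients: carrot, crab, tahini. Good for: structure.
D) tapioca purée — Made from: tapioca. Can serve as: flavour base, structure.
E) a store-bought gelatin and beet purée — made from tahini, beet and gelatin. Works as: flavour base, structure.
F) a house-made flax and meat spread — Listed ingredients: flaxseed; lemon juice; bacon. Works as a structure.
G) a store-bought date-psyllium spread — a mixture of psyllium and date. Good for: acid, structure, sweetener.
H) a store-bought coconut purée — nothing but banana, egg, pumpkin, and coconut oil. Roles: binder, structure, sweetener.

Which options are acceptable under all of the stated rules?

A, C, D, E, F, G

A: works as a structure, no egg, no coconut — keep
B: not usable as a structure; has rice, so not paleo — no
C: nothing on the exclusion list — OK
D: only tapioca; none excluded — OK
E: every rule checks out — keep
F: works as a structure, no egg, no coconut — OK
G: every rule checks out — OK
H: has coconut oil, so not coconut-free; has egg, so not egg-free — reject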